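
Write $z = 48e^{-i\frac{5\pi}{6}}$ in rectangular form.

a = r cos θ = 48 * -sqrt(3)/2 = -24*sqrt(3)
b = r sin θ = 48 * -1/2 = -24
z = -24*sqrt(3) - 24i


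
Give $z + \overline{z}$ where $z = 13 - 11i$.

z + conjugate(z) = (a + bi) + (a - bi) = 2a
= 2 * 13 = 26


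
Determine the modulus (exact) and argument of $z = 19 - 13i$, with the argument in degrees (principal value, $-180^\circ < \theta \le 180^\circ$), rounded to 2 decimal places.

|z| = sqrt(19^2 + (-13)^2) = sqrt(530)
arg(z) = arctan(b/a) = arctan(-13/19) (quadrant-adjusted) = -34.38°


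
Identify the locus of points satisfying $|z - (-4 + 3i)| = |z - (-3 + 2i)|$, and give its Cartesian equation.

|z - z1| = |z - z2| means z is equidistant from z1 and z2,
i.e. the perpendicular bisector of the segment from (-4, 3) to (-3, 2) (midpoint (-7/2, 5/2)).
With z = x + yi, square both sides:
(x - (-4))^2 + (y - 3)^2 = (x - (-3))^2 + (y - 2)^2
The x^2 and y^2 terms cancel: 2x + (-2)y = 13 - 25 = -12
Simplify: x - y = -6
Locus: Perpendicular bisector of the segment from (-4, 3) to (-3, 2): the line x - y = -6


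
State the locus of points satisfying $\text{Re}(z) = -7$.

Re(z) = x where z = x + yi; the equation x = -7 is satisfied by all points with that x-coordinate
Locus: Vertical line x = -7


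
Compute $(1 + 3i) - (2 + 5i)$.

(1 - 2) + (3 - 5)i = -1 - 2i


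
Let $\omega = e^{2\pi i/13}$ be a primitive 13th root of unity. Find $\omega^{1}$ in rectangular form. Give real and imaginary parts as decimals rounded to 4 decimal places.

ω^1 = e^(2πi·1/13) = e^(i·2π/13)
= cos(2π/13) + i sin(2π/13)
= 0.8855 + 0.4647i


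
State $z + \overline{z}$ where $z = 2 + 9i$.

z + conjugate(z) = (a + bi) + (a - bi) = 2a
= 2 * 2 = 4


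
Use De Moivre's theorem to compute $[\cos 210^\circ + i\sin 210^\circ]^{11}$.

By De Moivre: z^n = r^n(cos(nθ) + i sin(nθ))
= 1^11(cos(11*210°) + i sin(11*210°))
= 1(cos 150° + i sin 150°)
= -sqrt(3)/2 + (1/2)i


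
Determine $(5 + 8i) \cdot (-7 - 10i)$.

(a1*a2 - b1*b2) + (a1*b2 + b1*a2)i
= (-35 - (-80)) + (-50 + (-56))i
= 45 - 106i


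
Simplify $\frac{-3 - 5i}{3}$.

Divisor is real, so divide each part by 3:
= -1 - (5/3)i


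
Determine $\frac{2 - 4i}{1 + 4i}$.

Multiply numerator and denominator by conjugate (1 - 4i):
= (2 - 4i)(1 - 4i) / (1^2 + 4^2)
= (-14 - 12i) / 17
= -14/17 - (12/17)i


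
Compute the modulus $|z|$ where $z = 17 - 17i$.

|z| = sqrt(a^2 + b^2) = sqrt(17^2 + (-17)^2) = sqrt(578) = sqrt(578)


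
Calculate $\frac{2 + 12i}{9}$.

Divisor is real, so divide each part by 9:
= 2/9 + (4/3)i


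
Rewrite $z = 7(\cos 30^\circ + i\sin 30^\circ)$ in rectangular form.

a = r cos θ = 7 * sqrt(3)/2 = 7*sqrt(3)/2
b = r sin θ = 7 * 1/2 = 7/2
z = 7*sqrt(3)/2 + (7/2)i


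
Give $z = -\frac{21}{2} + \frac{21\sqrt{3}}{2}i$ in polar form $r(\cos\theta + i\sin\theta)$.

r = |z| = sqrt(a^2 + b^2) = sqrt((-21/2)^2 + (21*sqrt(3)/2)^2) = sqrt(441/4 + 1323/4) = sqrt(441) = 21
θ = arctan(b/a) = arctan(18.1865/-10.5) (quadrant-adjusted) = 120°
z = 21(cos 120° + i sin 120°)


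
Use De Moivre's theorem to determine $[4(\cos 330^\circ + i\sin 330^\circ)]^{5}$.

By De Moivre: z^n = r^n(cos(nθ) + i sin(nθ))
= 4^5(cos(5*330°) + i sin(5*330°))
= 1024(cos 210° + i sin 210°)
= -512*sqrt(3) - 512i


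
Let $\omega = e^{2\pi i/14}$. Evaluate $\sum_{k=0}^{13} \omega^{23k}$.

Let ζ = ω^23 = e^(2πi·23/14). Since 14 ∤ 23, ζ ≠ 1.
Sum = Σ_{k=0}^{13} ζ^k = (ζ^14 - 1)/(ζ - 1) = (ω^{23·14} - 1)/(ζ - 1) = (1 - 1)/(ζ - 1) = 0


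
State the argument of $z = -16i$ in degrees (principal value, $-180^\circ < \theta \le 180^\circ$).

a = 0 and b < 0, so z lies on the negative imaginary axis: θ = -90°


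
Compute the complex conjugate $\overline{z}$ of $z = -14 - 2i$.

If z = a + bi, then conjugate(z) = a - bi
conjugate(-14 - 2i) = -14 + 2i


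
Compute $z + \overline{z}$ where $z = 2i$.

z + conjugate(z) = (a + bi) + (a - bi) = 2a
= 2 * 0 = 0


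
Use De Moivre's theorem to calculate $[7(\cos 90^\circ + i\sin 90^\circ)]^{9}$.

By De Moivre: z^n = r^n(cos(nθ) + i sin(nθ))
= 7^9(cos(9*90°) + i sin(9*90°))
= 40353607(cos 90° + i sin 90°)
= 40353607i


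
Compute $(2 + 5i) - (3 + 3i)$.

(2 - 3) + (5 - 3)i = -1 + 2i


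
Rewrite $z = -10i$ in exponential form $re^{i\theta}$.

r = |z| = sqrt((0)^2 + (-10)^2) = sqrt(0 + 100) = sqrt(100) = 10
a = 0 and b < 0, so z lies on the negative imaginary axis: θ = -90° = -π/2
z = 10e^(-i*π/2)


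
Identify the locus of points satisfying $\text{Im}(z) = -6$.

Im(z) = y where z = x + yi; the equation y = -6 is satisfied by all points with that y-coordinate
Locus: Horizontal line y = -6


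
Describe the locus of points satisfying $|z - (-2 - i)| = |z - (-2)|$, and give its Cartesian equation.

|z - z1| = |z - z2| means z is equidistant from z1 and z2,
i.e. the perpendicular bisector of the segment from (-2, -1) to (-2, 0) (midpoint (-2, -1/2)).
With z = x + yi, square both sides:
(x - (-2))^2 + (y - (-1))^2 = (x - (-2))^2 + (y - 0)^2
The x^2 and y^2 terms cancel: 0x + 2y = 4 - 5 = -1
Simplify: y = -1/2
Locus: Perpendicular bisector of the segment from (-2, -1) to (-2, 0): the line y = -1/2


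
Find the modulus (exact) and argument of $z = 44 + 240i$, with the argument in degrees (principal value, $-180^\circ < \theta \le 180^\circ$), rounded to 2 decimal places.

|z| = sqrt(44^2 + 240^2) = 244
arg(z) = arctan(b/a) = arctan(240/44) (quadrant-adjusted) = 79.61°


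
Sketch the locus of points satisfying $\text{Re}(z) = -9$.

Re(z) = x where z = x + yi; the equation x = -9 is satisfied by all points with that x-coordinate
Locus: Vertical line x = -9


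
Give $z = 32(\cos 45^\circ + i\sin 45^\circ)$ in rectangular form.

a = r cos θ = 32 * sqrt(2)/2 = 16*sqrt(2)
b = r sin θ = 32 * sqrt(2)/2 = 16*sqrt(2)
z = 16*sqrt(2) + 16*sqrt(2)i


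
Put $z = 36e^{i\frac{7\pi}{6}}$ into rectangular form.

a = r cos θ = 36 * -sqrt(3)/2 = -18*sqrt(3)
b = r sin θ = 36 * -1/2 = -18
z = -18*sqrt(3) - 18i


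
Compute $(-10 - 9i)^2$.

(a + bi)^2 = a^2 - b^2 + 2abi
= (-10)^2 - (-9)^2 + 2*(-10)*(-9)i
= 19 + 180i


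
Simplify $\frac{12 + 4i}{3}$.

Divisor is real, so divide each part by 3:
= 4 + (4/3)i


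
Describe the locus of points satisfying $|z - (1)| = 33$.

|z - z0| = r describes a circle centered at z0 with radius r
Here z0 = 1 and r = 33
Locus: Circle centered at (1, 0) with radius 33


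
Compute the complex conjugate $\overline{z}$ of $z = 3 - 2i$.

If z = a + bi, then conjugate(z) = a - bi
conjugate(3 - 2i) = 3 + 2i


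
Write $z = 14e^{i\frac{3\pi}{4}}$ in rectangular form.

a = r cos θ = 14 * -sqrt(2)/2 = -7*sqrt(2)
b = r sin θ = 14 * sqrt(2)/2 = 7*sqrt(2)
z = -7*sqrt(2) + 7*sqrt(2)i


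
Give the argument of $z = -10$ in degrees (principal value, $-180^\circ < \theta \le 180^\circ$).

b = 0 and a < 0, so z lies on the negative real axis: θ = 180°


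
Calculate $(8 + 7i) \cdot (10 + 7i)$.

(a1*a2 - b1*b2) + (a1*b2 + b1*a2)i
= (80 - 49) + (56 + 70)i
= 31 + 126i


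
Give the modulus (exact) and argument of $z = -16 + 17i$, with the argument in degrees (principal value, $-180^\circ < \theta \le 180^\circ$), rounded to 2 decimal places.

|z| = sqrt((-16)^2 + 17^2) = sqrt(545)
arg(z) = arctan(b/a) = arctan(17/-16) (quadrant-adjusted) = 133.26°


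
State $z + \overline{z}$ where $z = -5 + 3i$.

z + conjugate(z) = (a + bi) + (a - bi) = 2a
= 2 * (-5) = -10


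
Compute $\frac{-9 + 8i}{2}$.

Divisor is real, so divide each part by 2:
= -9/2 + 4i


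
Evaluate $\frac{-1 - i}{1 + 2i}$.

Multiply numerator and denominator by conjugate (1 - 2i):
= (-1 - i)(1 - 2i) / (1^2 + 2^2)
= (-3 + i) / 5
= -3/5 + (1/5)i


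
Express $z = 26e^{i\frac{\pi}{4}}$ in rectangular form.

a = r cos θ = 26 * sqrt(2)/2 = 13*sqrt(2)
b = r sin θ = 26 * sqrt(2)/2 = 13*sqrt(2)
z = 13*sqrt(2) + 13*sqrt(2)i


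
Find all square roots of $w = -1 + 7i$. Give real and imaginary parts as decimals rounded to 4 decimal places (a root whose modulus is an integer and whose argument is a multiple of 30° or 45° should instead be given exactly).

|w| = sqrt(50) ≈ 7.071068, arg(w) ≈ 98.130102°
Root modulus = sqrt(50)^(1/2) ≈ 2.659148
Root arguments: θ_k = (arg(w) + 360°k)/2 for k = 0, 1, ..., 1
Compute each root as (root modulus)(cos θ_k + i sin θ_k) using full-precision intermediates, then round to 4 decimal places.
Roots: 1.7423 + 2.0089i, -1.7423 - 2.0089i


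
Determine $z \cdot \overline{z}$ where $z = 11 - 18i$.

z * conjugate(z) = |z|^2 = a^2 + b^2
= 11^2 + (-18)^2 = 445


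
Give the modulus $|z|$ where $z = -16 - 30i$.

|z| = sqrt(a^2 + b^2) = sqrt((-16)^2 + (-30)^2) = sqrt(1156) = 34


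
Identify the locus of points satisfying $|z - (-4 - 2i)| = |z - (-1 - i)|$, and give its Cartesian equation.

|z - z1| = |z - z2| means z is equidistant from z1 and z2,
i.e. the perpendicular bisector of the segment from (-4, -2) to (-1, -1) (midpoint (-5/2, -3/2)).
With z = x + yi, square both sides:
(x - (-4))^2 + (y - (-2))^2 = (x - (-1))^2 + (y - (-1))^2
The x^2 and y^2 terms cancel: 6x + 2y = 2 - 20 = -18
Simplify: 3x + y = -9
Locus: Perpendicular bisector of the segment from (-4, -2) to (-1, -1): the line 3x + y = -9


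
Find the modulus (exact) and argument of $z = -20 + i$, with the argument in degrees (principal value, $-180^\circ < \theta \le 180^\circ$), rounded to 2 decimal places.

|z| = sqrt((-20)^2 + 1^2) = sqrt(401)
arg(z) = arctan(b/a) = arctan(1/-20) (quadrant-adjusted) = 177.14°


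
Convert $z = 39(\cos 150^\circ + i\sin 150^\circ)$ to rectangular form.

a = r cos θ = 39 * -sqrt(3)/2 = -39*sqrt(3)/2
b = r sin θ = 39 * 1/2 = 39/2
z = -39*sqrt(3)/2 + (39/2)i


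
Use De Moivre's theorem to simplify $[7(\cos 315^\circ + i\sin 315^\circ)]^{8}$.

By De Moivre: z^n = r^n(cos(nθ) + i sin(nθ))
= 7^8(cos(8*315°) + i sin(8*315°))
= 5764801(cos 0° + i sin 0°)
= 5764801


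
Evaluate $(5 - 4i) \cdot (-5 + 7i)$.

(a1*a2 - b1*b2) + (a1*b2 + b1*a2)i
= (-25 - (-28)) + (35 + 20)i
= 3 + 55i


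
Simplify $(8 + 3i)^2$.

(a + bi)^2 = a^2 - b^2 + 2abi
= 8^2 - 3^2 + 2*8*3i
= 55 + 48i


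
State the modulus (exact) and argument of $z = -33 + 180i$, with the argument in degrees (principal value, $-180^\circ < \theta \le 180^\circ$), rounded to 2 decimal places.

|z| = sqrt((-33)^2 + 180^2) = 183
arg(z) = arctan(b/a) = arctan(180/-33) (quadrant-adjusted) = 100.39°


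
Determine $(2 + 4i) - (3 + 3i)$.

(2 - 3) + (4 - 3)i = -1 + i


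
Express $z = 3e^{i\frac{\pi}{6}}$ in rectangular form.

a = r cos θ = 3 * sqrt(3)/2 = 3*sqrt(3)/2
b = r sin θ = 3 * 1/2 = 3/2
z = 3*sqrt(3)/2 + (3/2)i


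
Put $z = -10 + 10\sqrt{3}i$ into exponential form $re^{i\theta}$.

r = |z| = sqrt((-10)^2 + (10*sqrt(3))^2) = sqrt(100 + 300) = sqrt(400) = 20
θ = arctan(b/a) = arctan(17.3205/-10) (quadrant-adjusted) = 120° = 2π/3
z = 20e^(i*2π/3)


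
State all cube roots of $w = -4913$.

|w| = 4913, arg(w) = 180°
Root modulus = 4913^(1/3) = 17
Root arguments: θ_k = (180° + 360°k)/3 for k = 0, 1, ..., 2
Roots: 17/2 + (17*sqrt(3)/2)i, -17, 17/2 - (17*sqrt(3)/2)i


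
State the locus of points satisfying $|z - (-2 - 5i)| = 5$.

|z - z0| = r describes a circle centered at z0 with radius r
Here z0 = -2 - 5i and r = 5
Locus: Circle centered at (-2, -5) with radius 5


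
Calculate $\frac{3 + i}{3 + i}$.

Multiply numerator and denominator by conjugate (3 - i):
= (3 + i)(3 - i) / (3^2 + 1^2)
= (10) / 10
= 1


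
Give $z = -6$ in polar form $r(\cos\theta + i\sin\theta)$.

r = |z| = sqrt(a^2 + b^2) = sqrt((-6)^2 + (0)^2) = sqrt(36 + 0) = sqrt(36) = 6
b = 0 and a < 0, so z lies on the negative real axis: θ = 180°
z = 6(cos 180° + i sin 180°)


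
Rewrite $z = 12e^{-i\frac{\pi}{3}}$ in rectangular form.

a = r cos θ = 12 * 1/2 = 6
b = r sin θ = 12 * -sqrt(3)/2 = -6*sqrt(3)
z = 6 - 6*sqrt(3)i


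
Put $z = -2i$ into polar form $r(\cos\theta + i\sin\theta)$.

r = |z| = sqrt(a^2 + b^2) = sqrt((0)^2 + (-2)^2) = sqrt(0 + 4) = sqrt(4) = 2
a = 0 and b < 0, so z lies on the negative imaginary axis: θ = 270°
z = 2(cos 270° + i sin 270°)


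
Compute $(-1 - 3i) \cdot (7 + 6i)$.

(a1*a2 - b1*b2) + (a1*b2 + b1*a2)i
= (-7 - (-18)) + (-6 + (-21))i
= 11 - 27i


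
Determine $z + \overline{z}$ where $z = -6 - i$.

z + conjugate(z) = (a + bi) + (a - bi) = 2a
= 2 * (-6) = -12


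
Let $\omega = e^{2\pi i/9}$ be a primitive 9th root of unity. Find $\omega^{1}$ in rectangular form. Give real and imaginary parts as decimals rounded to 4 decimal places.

ω^1 = e^(2πi·1/9) = e^(i·2π/9)
= cos(2π/9) + i sin(2π/9)
= 0.7660 + 0.6428i


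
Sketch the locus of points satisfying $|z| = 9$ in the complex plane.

|z| = 9 means sqrt(x^2 + y^2) = 9
This is a circle of radius 9 centered at the origin


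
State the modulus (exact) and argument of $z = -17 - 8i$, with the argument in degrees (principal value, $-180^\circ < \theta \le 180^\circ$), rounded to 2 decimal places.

|z| = sqrt((-17)^2 + (-8)^2) = sqrt(353)
arg(z) = arctan(b/a) = arctan(-8/-17) (quadrant-adjusted) = -154.80°


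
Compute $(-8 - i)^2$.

(a + bi)^2 = a^2 - b^2 + 2abi
= (-8)^2 - (-1)^2 + 2*(-8)*(-1)i
= 63 + 16i


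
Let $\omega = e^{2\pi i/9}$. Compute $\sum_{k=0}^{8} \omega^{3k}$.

Let ζ = ω^3 = e^(2πi·3/9). Since 9 ∤ 3, ζ ≠ 1.
Sum = Σ_{k=0}^{8} ζ^k = (ζ^9 - 1)/(ζ - 1) = (ω^{3·9} - 1)/(ζ - 1) = (1 - 1)/(ζ - 1) = 0


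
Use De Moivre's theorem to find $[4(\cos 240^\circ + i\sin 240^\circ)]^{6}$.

By De Moivre: z^n = r^n(cos(nθ) + i sin(nθ))
= 4^6(cos(6*240°) + i sin(6*240°))
= 4096(cos 0° + i sin 0°)
= 4096


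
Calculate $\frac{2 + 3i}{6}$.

Divisor is real, so divide each part by 6:
= 1/3 + (1/2)i


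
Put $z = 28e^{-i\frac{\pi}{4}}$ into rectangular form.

a = r cos θ = 28 * sqrt(2)/2 = 14*sqrt(2)
b = r sin θ = 28 * -sqrt(2)/2 = -14*sqrt(2)
z = 14*sqrt(2) - 14*sqrt(2)i


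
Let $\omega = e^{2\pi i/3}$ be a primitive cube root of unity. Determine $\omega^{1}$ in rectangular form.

ω^1 = e^(2πi·1/3) = e^(i·2π/3)
= cos(2π/3) + i sin(2π/3)
= -1/2 + (sqrt(3)/2)i


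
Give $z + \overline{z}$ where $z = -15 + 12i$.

z + conjugate(z) = (a + bi) + (a - bi) = 2a
= 2 * (-15) = -30


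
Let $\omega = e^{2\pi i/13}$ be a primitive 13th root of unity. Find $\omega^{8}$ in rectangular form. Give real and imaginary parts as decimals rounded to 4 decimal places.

ω^8 = e^(2πi·8/13) = e^(i·16π/13)
= cos(16π/13) + i sin(16π/13)
= -0.7485 - 0.6631i


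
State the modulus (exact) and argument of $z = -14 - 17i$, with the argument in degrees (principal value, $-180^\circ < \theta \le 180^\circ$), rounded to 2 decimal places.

|z| = sqrt((-14)^2 + (-17)^2) = sqrt(485)
arg(z) = arctan(b/a) = arctan(-17/-14) (quadrant-adjusted) = -129.47°


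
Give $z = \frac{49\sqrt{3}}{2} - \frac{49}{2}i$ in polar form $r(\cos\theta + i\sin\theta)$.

r = |z| = sqrt(a^2 + b^2) = sqrt((49*sqrt(3)/2)^2 + (-49/2)^2) = sqrt(7203/4 + 2401/4) = sqrt(2401) = 49
θ = arctan(b/a) = arctan(-24.5/42.4352) (quadrant-adjusted) = 330°
z = 49(cos 330° + i sin 330°)


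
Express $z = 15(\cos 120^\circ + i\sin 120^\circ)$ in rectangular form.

a = r cos θ = 15 * -1/2 = -15/2
b = r sin θ = 15 * sqrt(3)/2 = 15*sqrt(3)/2
z = -15/2 + (15*sqrt(3)/2)i


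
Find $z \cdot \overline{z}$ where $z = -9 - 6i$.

z * conjugate(z) = |z|^2 = a^2 + b^2
= (-9)^2 + (-6)^2 = 117


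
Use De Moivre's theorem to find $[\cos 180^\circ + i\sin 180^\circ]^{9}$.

By De Moivre: z^n = r^n(cos(nθ) + i sin(nθ))
= 1^9(cos(9*180°) + i sin(9*180°))
= 1(cos 180° + i sin 180°)
= -1


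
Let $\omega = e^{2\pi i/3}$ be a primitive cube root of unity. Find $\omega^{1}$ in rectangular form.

ω^1 = e^(2πi·1/3) = e^(i·2π/3)
= cos(2π/3) + i sin(2π/3)
= -1/2 + (sqrt(3)/2)i


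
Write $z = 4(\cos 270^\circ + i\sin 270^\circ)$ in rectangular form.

a = r cos θ = 4 * 0 = 0
b = r sin θ = 4 * -1 = -4
z = -4i


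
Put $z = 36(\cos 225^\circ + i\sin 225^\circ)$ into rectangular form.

a = r cos θ = 36 * -sqrt(2)/2 = -18*sqrt(2)
b = r sin θ = 36 * -sqrt(2)/2 = -18*sqrt(2)
z = -18*sqrt(2) - 18*sqrt(2)i


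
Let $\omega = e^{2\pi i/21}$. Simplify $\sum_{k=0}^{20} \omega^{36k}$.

Let ζ = ω^36 = e^(2πi·36/21). Since 21 ∤ 36, ζ ≠ 1.
Sum = Σ_{k=0}^{20} ζ^k = (ζ^21 - 1)/(ζ - 1) = (ω^{36·21} - 1)/(ζ - 1) = (1 - 1)/(ζ - 1) = 0


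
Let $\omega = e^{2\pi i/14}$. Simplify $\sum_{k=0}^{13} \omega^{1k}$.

Let ζ = ω^1 = e^(2πi·1/14). Since 14 ∤ 1, ζ ≠ 1.
Sum = Σ_{k=0}^{13} ζ^k = (ζ^14 - 1)/(ζ - 1) = (ω^{1·14} - 1)/(ζ - 1) = (1 - 1)/(ζ - 1) = 0


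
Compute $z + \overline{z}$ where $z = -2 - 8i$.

z + conjugate(z) = (a + bi) + (a - bi) = 2a
= 2 * (-2) = -4


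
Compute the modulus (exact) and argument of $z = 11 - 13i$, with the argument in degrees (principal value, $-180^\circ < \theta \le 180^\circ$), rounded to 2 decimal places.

|z| = sqrt(11^2 + (-13)^2) = sqrt(290)
arg(z) = arctan(b/a) = arctan(-13/11) (quadrant-adjusted) = -49.76°


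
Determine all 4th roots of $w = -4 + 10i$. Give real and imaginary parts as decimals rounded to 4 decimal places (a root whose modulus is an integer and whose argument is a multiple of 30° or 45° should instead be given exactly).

|w| = sqrt(116) ≈ 10.770330, arg(w) ≈ 111.801409°
Root modulus = sqrt(116)^(1/4) ≈ 1.811579
Root arguments: θ_k = (arg(w) + 360°k)/4 for k = 0, 1, ..., 3
Compute each root as (root modulus)(cos θ_k + i sin θ_k) using full-precision intermediates, then round to 4 decimal places.
Roots: 1.6003 + 0.8491i, -0.8491 + 1.6003i, -1.6003 - 0.8491i, 0.8491 - 1.6003i


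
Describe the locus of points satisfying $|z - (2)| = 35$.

|z - z0| = r describes a circle centered at z0 with radius r
Here z0 = 2 and r = 35
Locus: Circle centered at (2, 0) with radius 35


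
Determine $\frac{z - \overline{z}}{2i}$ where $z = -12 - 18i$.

z - conjugate(z) = 2bi
(z - conjugate(z))/(2i) = 2bi/(2i) = b = -18


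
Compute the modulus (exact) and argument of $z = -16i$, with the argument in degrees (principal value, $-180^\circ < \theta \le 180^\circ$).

|z| = sqrt(0^2 + (-16)^2) = 16
a = 0 and b < 0, so z lies on the negative imaginary axis: arg(z) = -90°


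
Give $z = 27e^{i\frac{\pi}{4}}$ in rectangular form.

a = r cos θ = 27 * sqrt(2)/2 = 27*sqrt(2)/2
b = r sin θ = 27 * sqrt(2)/2 = 27*sqrt(2)/2
z = 27*sqrt(2)/2 + (27*sqrt(2)/2)i


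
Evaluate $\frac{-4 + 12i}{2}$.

Divisor is real, so divide each part by 2:
= -2 + 6i


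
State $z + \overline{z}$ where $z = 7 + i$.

z + conjugate(z) = (a + bi) + (a - bi) = 2a
= 2 * 7 = 14


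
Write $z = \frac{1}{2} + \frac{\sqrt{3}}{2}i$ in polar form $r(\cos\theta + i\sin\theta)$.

r = |z| = sqrt(a^2 + b^2) = sqrt((1/2)^2 + (sqrt(3)/2)^2) = sqrt(1/4 + 3/4) = sqrt(1) = 1
θ = arctan(b/a) = arctan(0.866/0.5) (quadrant-adjusted) = 60°
z = 1(cos 60° + i sin 60°)


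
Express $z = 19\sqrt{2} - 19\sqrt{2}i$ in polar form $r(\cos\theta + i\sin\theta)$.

r = |z| = sqrt(a^2 + b^2) = sqrt((19*sqrt(2))^2 + (-19*sqrt(2))^2) = sqrt(722 + 722) = sqrt(1444) = 38
θ = arctan(b/a) = arctan(-26.8701/26.8701) (quadrant-adjusted) = 315°
z = 38(cos 315° + i sin 315°)


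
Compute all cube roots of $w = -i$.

|w| = 1, arg(w) = 270°
Root modulus = 1^(1/3) = 1
Root arguments: θ_k = (270° + 360°k)/3 for k = 0, 1, ..., 2
Roots: i, -sqrt(3)/2 - (1/2)i, sqrt(3)/2 - (1/2)i


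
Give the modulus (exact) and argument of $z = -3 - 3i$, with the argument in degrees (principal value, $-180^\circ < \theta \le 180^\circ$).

|z| = sqrt((-3)^2 + (-3)^2) = sqrt(18)
arg(z) = arctan(b/a) = arctan(-3/-3) (quadrant-adjusted) = -135°


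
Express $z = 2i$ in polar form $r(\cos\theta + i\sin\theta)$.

r = |z| = sqrt(a^2 + b^2) = sqrt((0)^2 + (2)^2) = sqrt(0 + 4) = sqrt(4) = 2
a = 0 and b > 0, so z lies on the positive imaginary axis: θ = 90°
z = 2(cos 90° + i sin 90°)


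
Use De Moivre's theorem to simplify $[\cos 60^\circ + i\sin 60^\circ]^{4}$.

By De Moivre: z^n = r^n(cos(nθ) + i sin(nθ))
= 1^4(cos(4*60°) + i sin(4*60°))
= 1(cos 240° + i sin 240°)
= -1/2 - (sqrt(3)/2)i


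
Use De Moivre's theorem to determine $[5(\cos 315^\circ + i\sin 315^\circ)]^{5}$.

By De Moivre: z^n = r^n(cos(nθ) + i sin(nθ))
= 5^5(cos(5*315°) + i sin(5*315°))
= 3125(cos 135° + i sin 135°)
= -3125*sqrt(2)/2 + (3125*sqrt(2)/2)i


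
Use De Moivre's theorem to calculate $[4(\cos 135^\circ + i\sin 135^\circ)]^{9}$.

By De Moivre: z^n = r^n(cos(nθ) + i sin(nθ))
= 4^9(cos(9*135°) + i sin(9*135°))
= 262144(cos 135° + i sin 135°)
= -131072*sqrt(2) + 131072*sqrt(2)i


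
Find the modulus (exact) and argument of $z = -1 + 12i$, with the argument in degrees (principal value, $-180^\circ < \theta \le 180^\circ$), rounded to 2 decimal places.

|z| = sqrt((-1)^2 + 12^2) = sqrt(145)
arg(z) = arctan(b/a) = arctan(12/-1) (quadrant-adjusted) = 94.76°


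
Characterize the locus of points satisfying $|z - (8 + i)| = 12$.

|z - z0| = r describes a circle centered at z0 with radius r
Here z0 = 8 + i and r = 12
Locus: Circle centered at (8, 1) with radius 12


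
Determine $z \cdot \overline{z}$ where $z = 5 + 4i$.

z * conjugate(z) = |z|^2 = a^2 + b^2
= 5^2 + 4^2 = 41


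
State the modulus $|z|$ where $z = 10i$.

|z| = sqrt(a^2 + b^2) = sqrt(0^2 + 10^2) = sqrt(100) = 10


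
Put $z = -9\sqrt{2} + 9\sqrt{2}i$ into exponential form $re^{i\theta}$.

r = |z| = sqrt((-9*sqrt(2))^2 + (9*sqrt(2))^2) = sqrt(162 + 162) = sqrt(324) = 18
θ = arctan(b/a) = arctan(12.7279/-12.7279) (quadrant-adjusted) = 135° = 3π/4
z = 18e^(i*3π/4)


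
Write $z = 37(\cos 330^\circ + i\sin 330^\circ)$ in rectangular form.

a = r cos θ = 37 * sqrt(3)/2 = 37*sqrt(3)/2
b = r sin θ = 37 * -1/2 = -37/2
z = 37*sqrt(3)/2 - (37/2)i


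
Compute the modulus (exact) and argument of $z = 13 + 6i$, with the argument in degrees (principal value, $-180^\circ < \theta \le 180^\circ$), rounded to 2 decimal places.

|z| = sqrt(13^2 + 6^2) = sqrt(205)
arg(z) = arctan(b/a) = arctan(6/13) (quadrant-adjusted) = 24.78°


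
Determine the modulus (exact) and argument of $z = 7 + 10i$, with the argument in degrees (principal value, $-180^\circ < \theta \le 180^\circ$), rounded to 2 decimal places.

|z| = sqrt(7^2 + 10^2) = sqrt(149)
arg(z) = arctan(b/a) = arctan(10/7) (quadrant-adjusted) = 55.01°


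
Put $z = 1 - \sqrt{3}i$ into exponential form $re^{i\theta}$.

r = |z| = sqrt((1)^2 + (-sqrt(3))^2) = sqrt(1 + 3) = sqrt(4) = 2
θ = arctan(b/a) = arctan(-1.7321/1) (quadrant-adjusted) = -60° = -π/3
z = 2e^(-i*π/3)


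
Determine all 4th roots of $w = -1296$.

|w| = 1296, arg(w) = 180°
Root modulus = 1296^(1/4) = 6
Root arguments: θ_k = (180° + 360°k)/4 for k = 0, 1, ..., 3
Roots: 3*sqrt(2) + 3*sqrt(2)i, -3*sqrt(2) + 3*sqrt(2)i, -3*sqrt(2) - 3*sqrt(2)i, 3*sqrt(2) - 3*sqrt(2)i


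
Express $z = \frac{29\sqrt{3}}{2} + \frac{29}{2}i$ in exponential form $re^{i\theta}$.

r = |z| = sqrt((29*sqrt(3)/2)^2 + (29/2)^2) = sqrt(2523/4 + 841/4) = sqrt(841) = 29
θ = arctan(b/a) = arctan(14.5/25.1147) (quadrant-adjusted) = 30° = π/6
z = 29e^(i*π/6)


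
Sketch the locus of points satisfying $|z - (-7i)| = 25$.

|z - z0| = r describes a circle centered at z0 with radius r
Here z0 = -7i and r = 25
Locus: Circle centered at (0, -7) with radius 25


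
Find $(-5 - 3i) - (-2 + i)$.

(-5 - (-2)) + (-3 - 1)i = -3 - 4i


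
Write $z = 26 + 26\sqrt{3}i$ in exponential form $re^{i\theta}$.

r = |z| = sqrt((26)^2 + (26*sqrt(3))^2) = sqrt(676 + 2028) = sqrt(2704) = 52
θ = arctan(b/a) = arctan(45.0333/26) (quadrant-adjusted) = 60° = π/3
z = 52e^(i*π/3)


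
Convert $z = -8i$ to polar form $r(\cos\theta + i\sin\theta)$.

r = |z| = sqrt(a^2 + b^2) = sqrt((0)^2 + (-8)^2) = sqrt(0 + 64) = sqrt(64) = 8
a = 0 and b < 0, so z lies on the negative imaginary axis: θ = 270°
z = 8(cos 270° + i sin 270°)


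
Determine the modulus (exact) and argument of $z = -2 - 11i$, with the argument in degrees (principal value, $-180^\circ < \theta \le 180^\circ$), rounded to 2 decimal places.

|z| = sqrt((-2)^2 + (-11)^2) = sqrt(125)
arg(z) = arctan(b/a) = arctan(-11/-2) (quadrant-adjusted) = -100.30°


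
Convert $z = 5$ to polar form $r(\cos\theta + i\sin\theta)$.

r = |z| = sqrt(a^2 + b^2) = sqrt((5)^2 + (0)^2) = sqrt(25 + 0) = sqrt(25) = 5
b = 0 and a > 0, so z lies on the positive real axis: θ = 0°
z = 5(cos 0° + i sin 0°)


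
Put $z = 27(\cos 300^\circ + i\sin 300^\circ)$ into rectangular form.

a = r cos θ = 27 * 1/2 = 27/2
b = r sin θ = 27 * -sqrt(3)/2 = -27*sqrt(3)/2
z = 27/2 - (27*sqrt(3)/2)i


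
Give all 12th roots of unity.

ω_k = e^(2πik/12) = cos(2πk/12) + i sin(2πk/12) for k = 0, 1, ..., 11
Roots: 1, sqrt(3)/2 + (1/2)i, 1/2 + (sqrt(3)/2)i, i, -1/2 + (sqrt(3)/2)i, -sqrt(3)/2 + (1/2)i, -1, -sqrt(3)/2 - (1/2)i, -1/2 - (sqrt(3)/2)i, -i, 1/2 - (sqrt(3)/2)i, sqrt(3)/2 - (1/2)i


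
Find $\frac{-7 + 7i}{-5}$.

Divisor is real, so divide each part by -5:
= 7/5 - (7/5)i


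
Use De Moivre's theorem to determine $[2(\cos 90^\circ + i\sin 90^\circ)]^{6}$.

By De Moivre: z^n = r^n(cos(nθ) + i sin(nθ))
= 2^6(cos(6*90°) + i sin(6*90°))
= 64(cos 180° + i sin 180°)
= -64


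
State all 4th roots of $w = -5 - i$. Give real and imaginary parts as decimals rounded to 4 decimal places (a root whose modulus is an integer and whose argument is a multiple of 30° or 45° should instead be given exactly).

|w| = sqrt(26) ≈ 5.099020, arg(w) ≈ 191.309932°
Root modulus = sqrt(26)^(1/4) ≈ 1.502698
Root arguments: θ_k = (arg(w) + 360°k)/4 for k = 0, 1, ..., 3
Compute each root as (root modulus)(cos θ_k + i sin θ_k) using full-precision intermediates, then round to 4 decimal places.
Roots: 1.0089 + 1.1137i, -1.1137 + 1.0089i, -1.0089 - 1.1137i, 1.1137 - 1.0089i


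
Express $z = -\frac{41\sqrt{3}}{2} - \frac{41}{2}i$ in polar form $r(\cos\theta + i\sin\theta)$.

r = |z| = sqrt(a^2 + b^2) = sqrt((-41*sqrt(3)/2)^2 + (-41/2)^2) = sqrt(5043/4 + 1681/4) = sqrt(1681) = 41
θ = arctan(b/a) = arctan(-20.5/-35.507) (quadrant-adjusted) = 210°
z = 41(cos 210° + i sin 210°)


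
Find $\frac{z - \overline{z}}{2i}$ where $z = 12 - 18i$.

z - conjugate(z) = 2bi
(z - conjugate(z))/(2i) = 2bi/(2i) = b = -18


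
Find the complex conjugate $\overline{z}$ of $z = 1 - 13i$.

If z = a + bi, then conjugate(z) = a - bi
conjugate(1 - 13i) = 1 + 13i


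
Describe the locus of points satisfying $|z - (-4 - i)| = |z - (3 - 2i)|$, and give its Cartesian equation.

|z - z1| = |z - z2| means z is equidistant from z1 and z2,
i.e. the perpendicular bisector of the segment from (-4, -1) to (3, -2) (midpoint (-1/2, -3/2)).
With z = x + yi, square both sides:
(x - (-4))^2 + (y - (-1))^2 = (x - 3)^2 + (y - (-2))^2
The x^2 and y^2 terms cancel: 14x + (-2)y = 13 - 17 = -4
Simplify: 7x - y = -2
Locus: Perpendicular bisector of the segment from (-4, -1) to (3, -2): the line 7x - y = -2


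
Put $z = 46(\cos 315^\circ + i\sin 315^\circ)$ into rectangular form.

a = r cos θ = 46 * sqrt(2)/2 = 23*sqrt(2)
b = r sin θ = 46 * -sqrt(2)/2 = -23*sqrt(2)
z = 23*sqrt(2) - 23*sqrt(2)i


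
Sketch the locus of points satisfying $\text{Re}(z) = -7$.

Re(z) = x where z = x + yi; the equation x = -7 is satisfied by all points with that x-coordinate
Locus: Vertical line x = -7


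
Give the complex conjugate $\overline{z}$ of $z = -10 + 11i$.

If z = a + bi, then conjugate(z) = a - bi
conjugate(-10 + 11i) = -10 - 11i


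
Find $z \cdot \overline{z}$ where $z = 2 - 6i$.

z * conjugate(z) = |z|^2 = a^2 + b^2
= 2^2 + (-6)^2 = 40


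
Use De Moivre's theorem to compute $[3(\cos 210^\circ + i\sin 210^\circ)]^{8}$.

By De Moivre: z^n = r^n(cos(nθ) + i sin(nθ))
= 3^8(cos(8*210°) + i sin(8*210°))
= 6561(cos 240° + i sin 240°)
= -6561/2 - (6561*sqrt(3)/2)i


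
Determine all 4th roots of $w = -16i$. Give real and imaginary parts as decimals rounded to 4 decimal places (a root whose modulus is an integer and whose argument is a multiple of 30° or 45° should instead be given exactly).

|w| = 16, arg(w) = 270°
Root modulus = 16^(1/4) = 2
Root arguments: θ_k = (270° + 360°k)/4 for k = 0, 1, ..., 3
Compute each root as (root modulus)(cos θ_k + i sin θ_k) using full-precision intermediates, then round to 4 decimal places.
Roots: 0.7654 + 1.8478i, -1.8478 + 0.7654i, -0.7654 - 1.8478i, 1.8478 - 0.7654i


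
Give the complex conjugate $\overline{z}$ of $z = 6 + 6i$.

If z = a + bi, then conjugate(z) = a - bi
conjugate(6 + 6i) = 6 - 6i


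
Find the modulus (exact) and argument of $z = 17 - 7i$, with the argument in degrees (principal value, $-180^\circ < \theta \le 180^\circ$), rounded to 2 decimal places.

|z| = sqrt(17^2 + (-7)^2) = sqrt(338)
arg(z) = arctan(b/a) = arctan(-7/17) (quadrant-adjusted) = -22.38°


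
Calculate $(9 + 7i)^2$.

(a + bi)^2 = a^2 - b^2 + 2abi
= 9^2 - 7^2 + 2*9*7i
= 32 + 126i


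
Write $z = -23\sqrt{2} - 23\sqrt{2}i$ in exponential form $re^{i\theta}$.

r = |z| = sqrt((-23*sqrt(2))^2 + (-23*sqrt(2))^2) = sqrt(1058 + 1058) = sqrt(2116) = 46
θ = arctan(b/a) = arctan(-32.5269/-32.5269) (quadrant-adjusted) = 225° = 5π/4
z = 46e^(i*5π/4)


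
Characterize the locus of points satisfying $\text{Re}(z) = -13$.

Re(z) = x where z = x + yi; the equation x = -13 is satisfied by all points with that x-coordinate
Locus: Vertical line x = -13


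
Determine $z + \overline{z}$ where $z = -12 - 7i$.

z + conjugate(z) = (a + bi) + (a - bi) = 2a
= 2 * (-12) = -24


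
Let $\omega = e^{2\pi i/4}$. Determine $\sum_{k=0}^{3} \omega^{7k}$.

Let ζ = ω^7 = e^(2πi·7/4). Since 4 ∤ 7, ζ ≠ 1.
Sum = Σ_{k=0}^{3} ζ^k = (ζ^4 - 1)/(ζ - 1) = (ω^{7·4} - 1)/(ζ - 1) = (1 - 1)/(ζ - 1) = 0


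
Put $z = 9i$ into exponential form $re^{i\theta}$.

r = |z| = sqrt((0)^2 + (9)^2) = sqrt(0 + 81) = sqrt(81) = 9
a = 0 and b > 0, so z lies on the positive imaginary axis: θ = 90° = π/2
z = 9e^(i*π/2)


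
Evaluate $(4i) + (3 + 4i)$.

(0 + 3) + (4 + 4)i = 3 + 8i


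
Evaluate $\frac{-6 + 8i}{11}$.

Divisor is real, so divide each part by 11:
= -6/11 + (8/11)i


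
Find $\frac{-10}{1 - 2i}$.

Multiply numerator and denominator by conjugate (1 + 2i):
= (-10)(1 + 2i) / (1^2 + (-2)^2)
= (-10 - 20i) / 5
= -2 - 4i


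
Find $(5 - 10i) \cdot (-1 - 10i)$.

(a1*a2 - b1*b2) + (a1*b2 + b1*a2)i
= (-5 - 100) + (-50 + 10)i
= -105 - 40i


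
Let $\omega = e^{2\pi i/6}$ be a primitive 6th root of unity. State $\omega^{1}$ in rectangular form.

ω^1 = e^(2πi·1/6) = e^(i·1π/3)
= cos(1π/3) + i sin(1π/3)
= 1/2 + (sqrt(3)/2)i


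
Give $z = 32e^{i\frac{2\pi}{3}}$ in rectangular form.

a = r cos θ = 32 * -1/2 = -16
b = r sin θ = 32 * sqrt(3)/2 = 16*sqrt(3)
z = -16 + 16*sqrt(3)i


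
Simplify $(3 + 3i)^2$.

(a + bi)^2 = a^2 - b^2 + 2abi
= 3^2 - 3^2 + 2*3*3i
= 18i


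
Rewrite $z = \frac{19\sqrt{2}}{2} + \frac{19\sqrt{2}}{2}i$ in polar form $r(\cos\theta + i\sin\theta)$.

r = |z| = sqrt(a^2 + b^2) = sqrt((19*sqrt(2)/2)^2 + (19*sqrt(2)/2)^2) = sqrt(361/2 + 361/2) = sqrt(361) = 19
θ = arctan(b/a) = arctan(13.435/13.435) (quadrant-adjusted) = 45°
z = 19(cos 45° + i sin 45°)


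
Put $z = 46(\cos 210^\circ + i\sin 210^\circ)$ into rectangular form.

a = r cos θ = 46 * -sqrt(3)/2 = -23*sqrt(3)
b = r sin θ = 46 * -1/2 = -23
z = -23*sqrt(3) - 23i


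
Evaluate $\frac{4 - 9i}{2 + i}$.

Multiply numerator and denominator by conjugate (2 - i):
= (4 - 9i)(2 - i) / (2^2 + 1^2)
= (-1 - 22i) / 5
= -1/5 - (22/5)i


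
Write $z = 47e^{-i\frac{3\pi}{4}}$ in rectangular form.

a = r cos θ = 47 * -sqrt(2)/2 = -47*sqrt(2)/2
b = r sin θ = 47 * -sqrt(2)/2 = -47*sqrt(2)/2
z = -47*sqrt(2)/2 - (47*sqrt(2)/2)i


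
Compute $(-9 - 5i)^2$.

(a + bi)^2 = a^2 - b^2 + 2abi
= (-9)^2 - (-5)^2 + 2*(-9)*(-5)i
= 56 + 90i


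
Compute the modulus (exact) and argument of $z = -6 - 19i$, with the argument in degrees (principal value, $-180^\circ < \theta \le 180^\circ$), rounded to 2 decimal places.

|z| = sqrt((-6)^2 + (-19)^2) = sqrt(397)
arg(z) = arctan(b/a) = arctan(-19/-6) (quadrant-adjusted) = -107.53°


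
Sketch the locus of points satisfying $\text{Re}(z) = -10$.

Re(z) = x where z = x + yi; the equation x = -10 is satisfied by all points with that x-coordinate
Locus: Vertical line x = -10


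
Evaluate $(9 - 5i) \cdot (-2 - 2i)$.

(a1*a2 - b1*b2) + (a1*b2 + b1*a2)i
= (-18 - 10) + (-18 + 10)i
= -28 - 8i


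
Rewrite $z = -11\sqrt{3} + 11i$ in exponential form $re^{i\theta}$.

r = |z| = sqrt((-11*sqrt(3))^2 + (11)^2) = sqrt(363 + 121) = sqrt(484) = 22
θ = arctan(b/a) = arctan(11/-19.0526) (quadrant-adjusted) = 150° = 5π/6
z = 22e^(i*5π/6)


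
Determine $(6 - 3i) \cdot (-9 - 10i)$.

(a1*a2 - b1*b2) + (a1*b2 + b1*a2)i
= (-54 - 30) + (-60 + 27)i
= -84 - 33i


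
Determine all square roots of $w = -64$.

|w| = 64, arg(w) = 180°
Root modulus = 64^(1/2) = 8
Root arguments: θ_k = (180° + 360°k)/2 for k = 0, 1, ..., 1
Roots: 8i, -8i


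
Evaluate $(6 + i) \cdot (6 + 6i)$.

(a1*a2 - b1*b2) + (a1*b2 + b1*a2)i
= (36 - 6) + (36 + 6)i
= 30 + 42i


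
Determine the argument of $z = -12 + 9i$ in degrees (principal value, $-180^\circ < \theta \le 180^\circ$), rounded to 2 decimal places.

θ = arctan(b/a) = arctan(9/-12) (quadrant-adjusted) = 143.13°


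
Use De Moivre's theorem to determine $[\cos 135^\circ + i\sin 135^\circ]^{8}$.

By De Moivre: z^n = r^n(cos(nθ) + i sin(nθ))
= 1^8(cos(8*135°) + i sin(8*135°))
= 1(cos 0° + i sin 0°)
= 1


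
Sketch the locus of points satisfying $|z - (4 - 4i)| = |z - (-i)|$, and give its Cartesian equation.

|z - z1| = |z - z2| means z is equidistant from z1 and z2,
i.e. the perpendicular bisector of the segment from (4, -4) to (0, -1) (midpoint (2, -5/2)).
With z = x + yi, square both sides:
(x - 4)^2 + (y - (-4))^2 = (x - 0)^2 + (y - (-1))^2
The x^2 and y^2 terms cancel: -8x + 6y = 1 - 32 = -31
Simplify: 8x - 6y = 31
Locus: Perpendicular bisector of the segment from (4, -4) to (0, -1): the line 8x - 6y = 31


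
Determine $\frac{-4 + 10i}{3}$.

Divisor is real, so divide each part by 3:
= -4/3 + (10/3)i


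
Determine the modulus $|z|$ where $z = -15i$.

|z| = sqrt(a^2 + b^2) = sqrt(0^2 + (-15)^2) = sqrt(225) = 15


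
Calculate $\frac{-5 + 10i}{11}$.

Divisor is real, so divide each part by 11:
= -5/11 + (10/11)i


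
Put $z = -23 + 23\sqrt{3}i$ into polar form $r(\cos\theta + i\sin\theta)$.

r = |z| = sqrt(a^2 + b^2) = sqrt((-23)^2 + (23*sqrt(3))^2) = sqrt(529 + 1587) = sqrt(2116) = 46
θ = arctan(b/a) = arctan(39.8372/-23) (quadrant-adjusted) = 120°
z = 46(cos 120° + i sin 120°)


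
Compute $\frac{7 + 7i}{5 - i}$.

Multiply numerator and denominator by conjugate (5 + i):
= (7 + 7i)(5 + i) / (5^2 + (-1)^2)
= (28 + 42i) / 26
Divide through by 2: (14 + 21i) / 13
= 14/13 + (21/13)i


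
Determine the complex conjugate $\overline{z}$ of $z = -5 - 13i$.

If z = a + bi, then conjugate(z) = a - bi
conjugate(-5 - 13i) = -5 + 13i


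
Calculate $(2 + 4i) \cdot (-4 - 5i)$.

(a1*a2 - b1*b2) + (a1*b2 + b1*a2)i
= (-8 - (-20)) + (-10 + (-16))i
= 12 - 26i


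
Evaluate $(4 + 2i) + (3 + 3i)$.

(4 + 3) + (2 + 3)i = 7 + 5i


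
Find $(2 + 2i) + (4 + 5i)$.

(2 + 4) + (2 + 5)i = 6 + 7i


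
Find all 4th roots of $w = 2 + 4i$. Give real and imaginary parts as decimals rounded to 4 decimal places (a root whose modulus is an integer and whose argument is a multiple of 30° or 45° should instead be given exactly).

|w| = sqrt(20) ≈ 4.472136, arg(w) ≈ 63.434949°
Root modulus = sqrt(20)^(1/4) ≈ 1.454215
Root arguments: θ_k = (arg(w) + 360°k)/4 for k = 0, 1, ..., 3
Compute each root as (root modulus)(cos θ_k + i sin θ_k) using full-precision intermediates, then round to 4 decimal places.
Roots: 1.3989 + 0.3974i, -0.3974 + 1.3989i, -1.3989 - 0.3974i, 0.3974 - 1.3989i


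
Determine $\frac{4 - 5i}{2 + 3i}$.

Multiply numerator and denominator by conjugate (2 - 3i):
= (4 - 5i)(2 - 3i) / (2^2 + 3^2)
= (-7 - 22i) / 13
= -7/13 - (22/13)i


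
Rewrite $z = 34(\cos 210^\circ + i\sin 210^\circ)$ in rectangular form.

a = r cos θ = 34 * -sqrt(3)/2 = -17*sqrt(3)
b = r sin θ = 34 * -1/2 = -17
z = -17*sqrt(3) - 17i


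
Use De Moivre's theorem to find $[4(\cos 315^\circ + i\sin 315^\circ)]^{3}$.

By De Moivre: z^n = r^n(cos(nθ) + i sin(nθ))
= 4^3(cos(3*315°) + i sin(3*315°))
= 64(cos 225° + i sin 225°)
= -32*sqrt(2) - 32*sqrt(2)i


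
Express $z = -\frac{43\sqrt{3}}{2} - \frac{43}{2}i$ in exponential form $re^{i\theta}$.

r = |z| = sqrt((-43*sqrt(3)/2)^2 + (-43/2)^2) = sqrt(5547/4 + 1849/4) = sqrt(1849) = 43
θ = arctan(b/a) = arctan(-21.5/-37.2391) (quadrant-adjusted) = 210° = 7π/6
z = 43e^(i*7π/6)


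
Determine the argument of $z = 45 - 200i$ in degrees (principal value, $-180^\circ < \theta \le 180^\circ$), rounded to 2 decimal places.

θ = arctan(b/a) = arctan(-200/45) (quadrant-adjusted) = -77.32°


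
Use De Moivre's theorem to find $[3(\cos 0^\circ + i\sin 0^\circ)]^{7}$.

By De Moivre: z^n = r^n(cos(nθ) + i sin(nθ))
= 3^7(cos(7*0°) + i sin(7*0°))
= 2187(cos 0° + i sin 0°)
= 2187


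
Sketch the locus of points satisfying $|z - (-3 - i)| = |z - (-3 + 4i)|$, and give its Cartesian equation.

|z - z1| = |z - z2| means z is equidistant from z1 and z2,
i.e. the perpendicular bisector of the segment from (-3, -1) to (-3, 4) (midpoint (-3, 3/2)).
With z = x + yi, square both sides:
(x - (-3))^2 + (y - (-1))^2 = (x - (-3))^2 + (y - 4)^2
The x^2 and y^2 terms cancel: 0x + 10y = 25 - 10 = 15
Simplify: y = 3/2
Locus: Perpendicular bisector of the segment from (-3, -1) to (-3, 4): the line y = 3/2


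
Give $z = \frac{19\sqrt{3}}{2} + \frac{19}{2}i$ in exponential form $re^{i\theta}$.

r = |z| = sqrt((19*sqrt(3)/2)^2 + (19/2)^2) = sqrt(1083/4 + 361/4) = sqrt(361) = 19
θ = arctan(b/a) = arctan(9.5/16.4545) (quadrant-adjusted) = 30° = π/6
z = 19e^(i*π/6)


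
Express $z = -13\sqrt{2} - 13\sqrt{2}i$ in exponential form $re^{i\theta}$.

r = |z| = sqrt((-13*sqrt(2))^2 + (-13*sqrt(2))^2) = sqrt(338 + 338) = sqrt(676) = 26
θ = arctan(b/a) = arctan(-18.3848/-18.3848) (quadrant-adjusted) = -135° = -3π/4
z = 26e^(-i*3π/4)


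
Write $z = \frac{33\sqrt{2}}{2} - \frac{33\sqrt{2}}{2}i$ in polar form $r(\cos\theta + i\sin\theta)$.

r = |z| = sqrt(a^2 + b^2) = sqrt((33*sqrt(2)/2)^2 + (-33*sqrt(2)/2)^2) = sqrt(1089/2 + 1089/2) = sqrt(1089) = 33
θ = arctan(b/a) = arctan(-23.3345/23.3345) (quadrant-adjusted) = 315°
z = 33(cos 315° + i sin 315°)


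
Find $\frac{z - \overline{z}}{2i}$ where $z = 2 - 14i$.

z - conjugate(z) = 2bi
(z - conjugate(z))/(2i) = 2bi/(2i) = b = -14


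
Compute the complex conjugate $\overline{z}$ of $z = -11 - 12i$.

If z = a + bi, then conjugate(z) = a - bi
conjugate(-11 - 12i) = -11 + 12i


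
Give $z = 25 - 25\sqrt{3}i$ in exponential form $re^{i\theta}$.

r = |z| = sqrt((25)^2 + (-25*sqrt(3))^2) = sqrt(625 + 1875) = sqrt(2500) = 50
θ = arctan(b/a) = arctan(-43.3013/25) (quadrant-adjusted) = -60° = -π/3
z = 50e^(-i*π/3)


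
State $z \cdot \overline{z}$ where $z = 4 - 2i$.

z * conjugate(z) = |z|^2 = a^2 + b^2
= 4^2 + (-2)^2 = 20
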